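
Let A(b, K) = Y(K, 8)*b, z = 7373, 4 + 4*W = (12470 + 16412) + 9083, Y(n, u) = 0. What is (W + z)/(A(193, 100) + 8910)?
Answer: 67453/35640 ≈ 1.8926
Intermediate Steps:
W = 37961/4 (W = -1 + ((12470 + 16412) + 9083)/4 = -1 + (28882 + 9083)/4 = -1 + (1/4)*37965 = -1 + 37965/4 = 37961/4 ≈ 9490.3)
A(b, K) = 0 (A(b, K) = 0*b = 0)
(W + z)/(A(193, 100) + 8910) = (37961/4 + 7373)/(0 + 8910) = (67453/4)/8910 = (67453/4)*(1/8910) = 67453/35640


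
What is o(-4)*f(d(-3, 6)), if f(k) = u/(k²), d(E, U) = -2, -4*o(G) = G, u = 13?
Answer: 13/4 ≈ 3.2500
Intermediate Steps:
o(G) = -G/4
f(k) = 13/k² (f(k) = 13/(k²) = 13/k²)
o(-4)*f(d(-3, 6)) = (-¼*(-4))*(13/(-2)²) = 1*(13*(¼)) = 1*(13/4) = 13/4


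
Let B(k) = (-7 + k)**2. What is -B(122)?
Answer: -13225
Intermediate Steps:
-B(122) = -(-7 + 122)**2 = -1*115**2 = -1*13225 = -13225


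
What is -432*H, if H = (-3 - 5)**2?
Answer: -27648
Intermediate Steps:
H = 64 (H = (-8)**2 = 64)
-432*H = -432*64 = -27648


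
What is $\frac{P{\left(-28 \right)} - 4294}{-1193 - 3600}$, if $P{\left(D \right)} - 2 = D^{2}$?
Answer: $\frac{3508}{4793} \approx 0.7319$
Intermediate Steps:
$P{\left(D \right)} = 2 + D^{2}$
$\frac{P{\left(-28 \right)} - 4294}{-1193 - 3600} = \frac{\left(2 + \left(-28\right)^{2}\right) - 4294}{-1193 - 3600} = \frac{\left(2 + 784\right) - 4294}{-4793} = \left(786 - 4294\right) \left(- \frac{1}{4793}\right) = \left(-3508\right) \left(- \frac{1}{4793}\right) = \frac{3508}{4793}$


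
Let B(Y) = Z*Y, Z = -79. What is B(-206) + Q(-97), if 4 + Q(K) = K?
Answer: 16173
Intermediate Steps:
Q(K) = -4 + K
B(Y) = -79*Y
B(-206) + Q(-97) = -79*(-206) + (-4 - 97) = 16274 - 101 = 16173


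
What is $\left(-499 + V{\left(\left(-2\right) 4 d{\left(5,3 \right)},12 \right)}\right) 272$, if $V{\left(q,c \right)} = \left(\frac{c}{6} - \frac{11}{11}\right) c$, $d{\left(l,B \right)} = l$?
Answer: $-132464$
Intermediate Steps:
$V{\left(q,c \right)} = c \left(-1 + \frac{c}{6}\right)$ ($V{\left(q,c \right)} = \left(c \frac{1}{6} - 1\right) c = \left(\frac{c}{6} - 1\right) c = \left(-1 + \frac{c}{6}\right) c = c \left(-1 + \frac{c}{6}\right)$)
$\left(-499 + V{\left(\left(-2\right) 4 d{\left(5,3 \right)},12 \right)}\right) 272 = \left(-499 + \frac{1}{6} \cdot 12 \left(-6 + 12\right)\right) 272 = \left(-499 + \frac{1}{6} \cdot 12 \cdot 6\right) 272 = \left(-499 + 12\right) 272 = \left(-487\right) 272 = -132464$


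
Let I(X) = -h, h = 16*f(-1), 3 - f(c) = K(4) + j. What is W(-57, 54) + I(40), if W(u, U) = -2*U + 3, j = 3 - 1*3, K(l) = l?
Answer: -89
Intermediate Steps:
j = 0 (j = 3 - 3 = 0)
f(c) = -1 (f(c) = 3 - (4 + 0) = 3 - 1*4 = 3 - 4 = -1)
W(u, U) = 3 - 2*U
h = -16 (h = 16*(-1) = -16)
I(X) = 16 (I(X) = -1*(-16) = 16)
W(-57, 54) + I(40) = (3 - 2*54) + 16 = (3 - 108) + 16 = -105 + 16 = -89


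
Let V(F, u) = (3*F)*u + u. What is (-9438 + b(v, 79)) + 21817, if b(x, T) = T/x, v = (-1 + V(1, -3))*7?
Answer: 1126410/91 ≈ 12378.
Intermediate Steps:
V(F, u) = u + 3*F*u (V(F, u) = 3*F*u + u = u + 3*F*u)
v = -91 (v = (-1 - 3*(1 + 3*1))*7 = (-1 - 3*(1 + 3))*7 = (-1 - 3*4)*7 = (-1 - 12)*7 = -13*7 = -91)
(-9438 + b(v, 79)) + 21817 = (-9438 + 79/(-91)) + 21817 = (-9438 + 79*(-1/91)) + 21817 = (-9438 - 79/91) + 21817 = -858937/91 + 21817 = 1126410/91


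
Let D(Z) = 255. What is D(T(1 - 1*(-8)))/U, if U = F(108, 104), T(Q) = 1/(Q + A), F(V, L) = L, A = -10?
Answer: 255/104 ≈ 2.4519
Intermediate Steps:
T(Q) = 1/(-10 + Q) (T(Q) = 1/(Q - 10) = 1/(-10 + Q))
U = 104
D(T(1 - 1*(-8)))/U = 255/104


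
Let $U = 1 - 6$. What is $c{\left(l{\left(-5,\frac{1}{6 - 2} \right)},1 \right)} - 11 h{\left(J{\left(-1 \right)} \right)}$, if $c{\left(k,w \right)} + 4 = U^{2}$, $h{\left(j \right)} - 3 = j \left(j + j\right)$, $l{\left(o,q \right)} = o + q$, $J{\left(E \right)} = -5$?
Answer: $-562$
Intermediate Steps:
$U = -5$ ($U = 1 - 6 = -5$)
$h{\left(j \right)} = 3 + 2 j^{2}$ ($h{\left(j \right)} = 3 + j \left(j + j\right) = 3 + j 2 j = 3 + 2 j^{2}$)
$c{\left(k,w \right)} = 21$ ($c{\left(k,w \right)} = -4 + \left(-5\right)^{2} = -4 + 25 = 21$)
$c{\left(l{\left(-5,\frac{1}{6 - 2} \right)},1 \right)} - 11 h{\left(J{\left(-1 \right)} \right)} = 21 - 11 \left(3 + 2 \left(-5\right)^{2}\right) = 21 - 11 \left(3 + 2 \cdot 25\right) = 21 - 11 \left(3 + 50\right) = 21 - 583 = -562$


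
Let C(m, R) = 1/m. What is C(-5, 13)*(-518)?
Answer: 518/5 ≈ 103.60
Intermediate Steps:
C(-5, 13)*(-518) = -518/(-5) = -⅕*(-518) = 518/5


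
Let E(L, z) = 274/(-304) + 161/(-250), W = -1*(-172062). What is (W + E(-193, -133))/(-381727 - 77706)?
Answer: -3269148639/8729227000 ≈ -0.37451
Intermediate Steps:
W = 172062
E(L, z) = -29361/19000 (E(L, z) = 274*(-1/304) + 161*(-1/250) = -137/152 - 161/250 = -29361/19000)
(W + E(-193, -133))/(-381727 - 77706) = (172062 - 29361/19000)/(-381727 - 77706) = (3269148639/19000)/(-459433) = (3269148639/19000)*(-1/459433) = -3269148639/8729227000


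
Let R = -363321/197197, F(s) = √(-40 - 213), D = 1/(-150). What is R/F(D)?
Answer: 51903*I*√253/7127263 ≈ 0.11583*I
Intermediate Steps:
D = -1/150 ≈ -0.0066667
F(s) = I*√253 (F(s) = √(-253) = I*√253)
R = -51903/28171 (R = -363321*1/197197 = -51903/28171 ≈ -1.8424)
R/F(D) = -51903*(-I*√253/253)/28171 = -(-51903)*I*√253/7127263 = 51903*I*√253/7127263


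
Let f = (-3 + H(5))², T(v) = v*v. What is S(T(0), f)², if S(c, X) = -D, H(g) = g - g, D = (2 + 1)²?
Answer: 81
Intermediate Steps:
T(v) = v²
D = 9 (D = 3² = 9)
H(g) = 0
f = 9 (f = (-3 + 0)² = (-3)² = 9)
S(c, X) = -9 (S(c, X) = -1*9 = -9)
S(T(0), f)² = (-9)² = 81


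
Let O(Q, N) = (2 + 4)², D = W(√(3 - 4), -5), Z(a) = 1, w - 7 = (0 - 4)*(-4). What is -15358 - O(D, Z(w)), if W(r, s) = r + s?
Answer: -15394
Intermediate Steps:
w = 23 (w = 7 + (0 - 4)*(-4) = 7 - 4*(-4) = 7 + 16 = 23)
D = -5 + I (D = √(3 - 4) - 5 = √(-1) - 5 = I - 5 = -5 + I ≈ -5.0 + 1.0*I)
O(Q, N) = 36 (O(Q, N) = 6² = 36)
-15358 - O(D, Z(w)) = -15358 - 1*36 = -15358 - 36 = -15394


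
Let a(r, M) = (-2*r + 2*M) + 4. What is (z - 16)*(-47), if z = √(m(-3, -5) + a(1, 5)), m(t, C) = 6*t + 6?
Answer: 752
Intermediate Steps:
a(r, M) = 4 - 2*r + 2*M
m(t, C) = 6 + 6*t
z = 0 (z = √((6 + 6*(-3)) + (4 - 2*1 + 2*5)) = √((6 - 18) + (4 - 2 + 10)) = √(-12 + 12) = √0 = 0)
(z - 16)*(-47) = (0 - 16)*(-47) = -16*(-47) = 752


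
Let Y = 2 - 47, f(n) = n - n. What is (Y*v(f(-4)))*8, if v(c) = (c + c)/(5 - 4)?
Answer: 0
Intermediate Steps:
f(n) = 0
v(c) = 2*c (v(c) = (2*c)/1 = (2*c)*1 = 2*c)
Y = -45
(Y*v(f(-4)))*8 = -90*0*8 = -45*0*8 = 0*8 = 0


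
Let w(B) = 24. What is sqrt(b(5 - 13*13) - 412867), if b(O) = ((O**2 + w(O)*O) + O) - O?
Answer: 3*I*sqrt(43323) ≈ 624.43*I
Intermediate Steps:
b(O) = O**2 + 24*O (b(O) = ((O**2 + 24*O) + O) - O = (O**2 + 25*O) - O = O**2 + 24*O)
sqrt(b(5 - 13*13) - 412867) = sqrt((5 - 13*13)*(24 + (5 - 13*13)) - 412867) = sqrt((5 - 169)*(24 + (5 - 169)) - 412867) = sqrt(-164*(24 - 164) - 412867) = sqrt(-164*(-140) - 412867) = sqrt(22960 - 412867) = sqrt(-389907) = 3*I*sqrt(43323)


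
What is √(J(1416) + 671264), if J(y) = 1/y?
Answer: 5*√13459219122/708 ≈ 819.31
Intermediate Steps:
√(J(1416) + 671264) = √(1/1416 + 671264) = √(950509825/1416) = 5*√13459219122/708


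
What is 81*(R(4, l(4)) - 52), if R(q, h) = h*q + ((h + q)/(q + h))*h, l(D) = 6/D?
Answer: -7209/2 ≈ -3604.5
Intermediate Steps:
R(q, h) = h + h*q (R(q, h) = h*q + ((h + q)/(h + q))*h = h*q + 1*h = h*q + h = h + h*q)
81*(R(4, l(4)) - 52) = 81*((6/4)*(1 + 4) - 52) = 81*((6*(1/4))*5 - 52) = 81*((3/2)*5 - 52) = 81*(15/2 - 52) = 81*(-89/2) = -7209/2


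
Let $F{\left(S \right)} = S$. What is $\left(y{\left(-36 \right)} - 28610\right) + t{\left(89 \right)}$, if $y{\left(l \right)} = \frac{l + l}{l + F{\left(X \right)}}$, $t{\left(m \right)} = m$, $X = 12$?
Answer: $-28518$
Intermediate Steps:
$y{\left(l \right)} = \frac{2 l}{12 + l}$ ($y{\left(l \right)} = \frac{l + l}{l + 12} = \frac{2 l}{12 + l}$)
$\left(y{\left(-36 \right)} - 28610\right) + t{\left(89 \right)} = \left(2 \left(-36\right) \frac{1}{12 - 36} - 28610\right) + 89 = \left(2 \left(-36\right) \frac{1}{-24} - 28610\right) + 89 = \left(2 \left(-36\right) \left(- \frac{1}{24}\right) - 28610\right) + 89 = \left(3 - 28610\right) + 89 = -28607 + 89 = -28518$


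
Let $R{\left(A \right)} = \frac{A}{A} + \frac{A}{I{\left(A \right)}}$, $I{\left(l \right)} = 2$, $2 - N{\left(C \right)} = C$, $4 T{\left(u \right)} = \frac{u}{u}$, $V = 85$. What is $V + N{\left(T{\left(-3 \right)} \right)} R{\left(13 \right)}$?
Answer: $\frac{785}{8} \approx 98.125$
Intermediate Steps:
$T{\left(u \right)} = \frac{1}{4}$ ($T{\left(u \right)} = \frac{u \frac{1}{u}}{4} = \frac{1}{4} \cdot 1 = \frac{1}{4}$)
$N{\left(C \right)} = 2 - C$
$R{\left(A \right)} = 1 + \frac{A}{2}$ ($R{\left(A \right)} = \frac{A}{A} + \frac{A}{2} = 1 + A \frac{1}{2} = 1 + \frac{A}{2}$)
$V + N{\left(T{\left(-3 \right)} \right)} R{\left(13 \right)} = 85 + \left(2 - \frac{1}{4}\right) \left(1 + \frac{1}{2} \cdot 13\right) = 85 + \left(2 - \frac{1}{4}\right) \left(1 + \frac{13}{2}\right) = 85 + \frac{7}{4} \cdot \frac{15}{2} = 85 + \frac{105}{8} = \frac{785}{8}$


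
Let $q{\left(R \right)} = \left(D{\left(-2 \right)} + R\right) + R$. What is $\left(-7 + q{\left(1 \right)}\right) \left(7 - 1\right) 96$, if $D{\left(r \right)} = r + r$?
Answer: $-5184$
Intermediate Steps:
$D{\left(r \right)} = 2 r$
$q{\left(R \right)} = -4 + 2 R$ ($q{\left(R \right)} = \left(2 \left(-2\right) + R\right) + R = \left(-4 + R\right) + R = -4 + 2 R$)
$\left(-7 + q{\left(1 \right)}\right) \left(7 - 1\right) 96 = \left(-7 + \left(-4 + 2 \cdot 1\right)\right) \left(7 - 1\right) 96 = \left(-7 + \left(-4 + 2\right)\right) \left(7 - 1\right) 96 = \left(-7 - 2\right) 6 \cdot 96 = \left(-9\right) 6 \cdot 96 = \left(-54\right) 96 = -5184$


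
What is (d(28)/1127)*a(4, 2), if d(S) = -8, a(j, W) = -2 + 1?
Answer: 8/1127 ≈ 0.0070985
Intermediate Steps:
a(j, W) = -1
(d(28)/1127)*a(4, 2) = -8/1127*(-1) = 8/1127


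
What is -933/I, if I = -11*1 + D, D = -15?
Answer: 933/26 ≈ 35.885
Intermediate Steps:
I = -26 (I = -11*1 - 15 = -11 - 15 = -26)
-933/I = -933/(-26) = -933*(-1/26) = 933/26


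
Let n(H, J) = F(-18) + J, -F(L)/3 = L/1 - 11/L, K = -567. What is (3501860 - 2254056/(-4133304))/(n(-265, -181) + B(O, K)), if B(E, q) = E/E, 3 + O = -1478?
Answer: -13254811538/483859 ≈ -27394.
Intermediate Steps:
O = -1481 (O = -3 - 1478 = -1481)
F(L) = -3*L + 33/L (F(L) = -3*(L/1 - 11/L) = -3*(L*1 - 11/L) = -3*(L - 11/L) = -3*L + 33/L)
B(E, q) = 1
n(H, J) = 313/6 + J (n(H, J) = (-3*(-18) + 33/(-18)) + J = (54 + 33*(-1/18)) + J = (54 - 11/6) + J = 313/6 + J)
(3501860 - 2254056/(-4133304))/(n(-265, -181) + B(O, K)) = (3501860 - 2254056/(-4133304))/((313/6 - 181) + 1) = (3501860 - 2254056*(-1/4133304))/(-773/6 + 1) = (3501860 + 13417/24603)/(-767/6) = (86156274997/24603)*(-6/767) = -13254811538/483859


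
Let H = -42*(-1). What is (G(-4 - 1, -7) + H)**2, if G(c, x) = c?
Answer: 1369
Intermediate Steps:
H = 42
(G(-4 - 1, -7) + H)**2 = ((-4 - 1) + 42)**2 = (-5 + 42)**2 = 37**2 = 1369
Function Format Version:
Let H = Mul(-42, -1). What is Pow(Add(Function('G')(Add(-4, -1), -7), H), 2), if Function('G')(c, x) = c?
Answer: 1369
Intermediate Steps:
H = 42
Pow(Add(Function('G')(Add(-4, -1), -7), H), 2) = Pow(Add(Add(-4, -1), 42), 2) = Pow(Add(-5, 42), 2) = Pow(37, 2) = 1369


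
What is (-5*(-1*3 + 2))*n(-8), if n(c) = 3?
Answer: 15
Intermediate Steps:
(-5*(-1*3 + 2))*n(-8) = -5*(-1*3 + 2)*3 = -5*(-3 + 2)*3 = -5*(-1)*3 = 5*3 = 15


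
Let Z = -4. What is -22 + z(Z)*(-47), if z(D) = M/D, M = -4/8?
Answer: -223/8 ≈ -27.875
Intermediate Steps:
M = -½ (M = -4*⅛ = -½ ≈ -0.50000)
z(D) = -1/(2*D)
-22 + z(Z)*(-47) = -22 - ½/(-4)*(-47) = -22 - ½*(-¼)*(-47) = -22 + (⅛)*(-47) = -22 - 47/8 = -223/8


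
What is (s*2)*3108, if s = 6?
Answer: 37296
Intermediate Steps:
(s*2)*3108 = (6*2)*3108 = 12*3108 = 37296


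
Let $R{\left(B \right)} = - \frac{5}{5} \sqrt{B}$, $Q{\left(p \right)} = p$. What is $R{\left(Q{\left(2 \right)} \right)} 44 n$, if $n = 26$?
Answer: $- 1144 \sqrt{2} \approx -1617.9$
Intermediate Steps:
$R{\left(B \right)} = - \sqrt{B}$ ($R{\left(B \right)} = \left(-5\right) \frac{1}{5} \sqrt{B} = - \sqrt{B}$)
$R{\left(Q{\left(2 \right)} \right)} 44 n = - \sqrt{2} \cdot 44 \cdot 26 = - 44 \sqrt{2} \cdot 26 = - 1144 \sqrt{2}$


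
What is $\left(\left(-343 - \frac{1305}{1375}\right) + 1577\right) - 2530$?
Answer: $- \frac{356661}{275} \approx -1296.9$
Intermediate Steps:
$\left(\left(-343 - \frac{1305}{1375}\right) + 1577\right) - 2530 = \left(\left(-343 - \frac{261}{275}\right) + 1577\right) - 2530 = \left(- \frac{94586}{275} + 1577\right) - 2530 = \frac{339089}{275} - 2530 = - \frac{356661}{275}$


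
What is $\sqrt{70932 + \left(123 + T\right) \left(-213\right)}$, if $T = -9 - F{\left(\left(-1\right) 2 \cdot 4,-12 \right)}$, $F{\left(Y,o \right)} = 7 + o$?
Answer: $3 \sqrt{5065} \approx 213.51$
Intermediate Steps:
$T = -4$ ($T = -9 - \left(7 - 12\right) = -9 - -5 = -9 + 5 = -4$)
$\sqrt{70932 + \left(123 + T\right) \left(-213\right)} = \sqrt{70932 + \left(123 - 4\right) \left(-213\right)} = \sqrt{70932 + 119 \left(-213\right)} = \sqrt{70932 - 25347} = \sqrt{45585} = 3 \sqrt{5065}$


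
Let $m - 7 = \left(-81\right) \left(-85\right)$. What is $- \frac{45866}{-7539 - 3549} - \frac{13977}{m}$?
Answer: $\frac{20141437}{9552312} \approx 2.1085$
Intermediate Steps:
$m = 6892$ ($m = 7 - -6885 = 7 + 6885 = 6892$)
$- \frac{45866}{-7539 - 3549} - \frac{13977}{m} = - \frac{45866}{-7539 - 3549} - \frac{13977}{6892} = - \frac{45866}{-11088} - \frac{13977}{6892} = \left(-45866\right) \left(- \frac{1}{11088}\right) - \frac{13977}{6892} = \frac{22933}{5544} - \frac{13977}{6892} = \frac{20141437}{9552312}$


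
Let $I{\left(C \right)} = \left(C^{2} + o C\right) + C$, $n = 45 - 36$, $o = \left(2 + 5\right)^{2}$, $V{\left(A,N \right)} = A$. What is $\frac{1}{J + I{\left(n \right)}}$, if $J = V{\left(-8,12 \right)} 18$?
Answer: $\frac{1}{387} \approx 0.002584$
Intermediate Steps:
$o = 49$ ($o = 7^{2} = 49$)
$n = 9$
$I{\left(C \right)} = C^{2} + 50 C$ ($I{\left(C \right)} = \left(C^{2} + 49 C\right) + C = C^{2} + 50 C$)
$J = -144$ ($J = \left(-8\right) 18 = -144$)
$\frac{1}{J + I{\left(n \right)}} = \frac{1}{-144 + 9 \left(50 + 9\right)} = \frac{1}{-144 + 9 \cdot 59} = \frac{1}{-144 + 531} = \frac{1}{387}$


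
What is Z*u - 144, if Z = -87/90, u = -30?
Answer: -115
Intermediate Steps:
Z = -29/30 (Z = -87*1/90 = -29/30 ≈ -0.96667)
Z*u - 144 = -29/30*(-30) - 144 = 29 - 144 = -115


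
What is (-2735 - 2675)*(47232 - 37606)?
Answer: -52076660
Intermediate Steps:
(-2735 - 2675)*(47232 - 37606) = -5410*9626 = -52076660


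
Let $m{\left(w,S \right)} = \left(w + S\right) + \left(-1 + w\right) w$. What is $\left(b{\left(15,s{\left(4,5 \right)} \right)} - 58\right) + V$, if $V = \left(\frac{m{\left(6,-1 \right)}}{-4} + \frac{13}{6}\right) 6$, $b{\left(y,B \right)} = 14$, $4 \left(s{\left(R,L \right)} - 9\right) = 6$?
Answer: $- \frac{167}{2} \approx -83.5$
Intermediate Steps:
$s{\left(R,L \right)} = \frac{21}{2}$ ($s{\left(R,L \right)} = 9 + \frac{1}{4} \cdot 6 = 9 + \frac{3}{2} = \frac{21}{2}$)
$m{\left(w,S \right)} = S + w + w \left(-1 + w\right)$ ($m{\left(w,S \right)} = \left(S + w\right) + w \left(-1 + w\right) = S + w + w \left(-1 + w\right)$)
$V = - \frac{79}{2}$ ($V = \left(\frac{-1 + 6^{2}}{-4} + \frac{13}{6}\right) 6 = \left(\left(-1 + 36\right) \left(- \frac{1}{4}\right) + 13 \cdot \frac{1}{6}\right) 6 = \left(35 \left(- \frac{1}{4}\right) + \frac{13}{6}\right) 6 = \left(- \frac{35}{4} + \frac{13}{6}\right) 6 = \left(- \frac{79}{12}\right) 6 = - \frac{79}{2} \approx -39.5$)
$\left(b{\left(15,s{\left(4,5 \right)} \right)} - 58\right) + V = \left(14 - 58\right) - \frac{79}{2} = -44 - \frac{79}{2} = - \frac{167}{2}$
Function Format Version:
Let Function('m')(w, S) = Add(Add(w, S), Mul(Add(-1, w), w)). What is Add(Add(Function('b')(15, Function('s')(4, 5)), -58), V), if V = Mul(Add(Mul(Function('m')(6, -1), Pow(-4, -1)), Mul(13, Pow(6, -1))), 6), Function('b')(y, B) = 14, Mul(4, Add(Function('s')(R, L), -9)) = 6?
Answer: Rational(-167, 2) ≈ -83.500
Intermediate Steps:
Function('s')(R, L) = Rational(21, 2) (Function('s')(R, L) = Add(9, Mul(Rational(1, 4), 6)) = Add(9, Rational(3, 2)) = Rational(21, 2))
Function('m')(w, S) = Add(S, w, Mul(w, Add(-1, w))) (Function('m')(w, S) = Add(Add(S, w), Mul(w, Add(-1, w))) = Add(S, w, Mul(w, Add(-1, w))))
V = Rational(-79, 2) (V = Mul(Add(Mul(Add(-1, Pow(6, 2)), Pow(-4, -1)), Mul(13, Pow(6, -1))), 6) = Mul(Add(Mul(Add(-1, 36), Rational(-1, 4)), Mul(13, Rational(1, 6))), 6) = Mul(Add(Mul(35, Rational(-1, 4)), Rational(13, 6)), 6) = Mul(Add(Rational(-35, 4), Rational(13, 6)), 6) = Mul(Rational(-79, 12), 6) = Rational(-79, 2) ≈ -39.500)
Add(Add(Function('b')(15, Function('s')(4, 5)), -58), V) = Add(Add(14, -58), Rational(-79, 2)) = Add(-44, Rational(-79, 2)) = Rational(-167, 2)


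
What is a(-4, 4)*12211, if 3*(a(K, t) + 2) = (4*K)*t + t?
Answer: -268642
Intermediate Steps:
a(K, t) = -2 + t/3 + 4*K*t/3 (a(K, t) = -2 + ((4*K)*t + t)/3 = -2 + (4*K*t + t)/3 = -2 + (t + 4*K*t)/3 = -2 + (t/3 + 4*K*t/3) = -2 + t/3 + 4*K*t/3)
a(-4, 4)*12211 = (-2 + (⅓)*4 + (4/3)*(-4)*4)*12211 = (-2 + 4/3 - 64/3)*12211 = -22*12211 = -268642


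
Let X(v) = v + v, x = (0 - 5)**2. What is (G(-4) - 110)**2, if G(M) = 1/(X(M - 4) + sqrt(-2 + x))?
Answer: 657717339/54289 + 51292*sqrt(23)/54289 ≈ 12120.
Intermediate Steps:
x = 25 (x = (-5)**2 = 25)
X(v) = 2*v
G(M) = 1/(-8 + sqrt(23) + 2*M) (G(M) = 1/(2*(M - 4) + sqrt(-2 + 25)) = 1/(2*(-4 + M) + sqrt(23)) = 1/((-8 + 2*M) + sqrt(23)) = 1/(-8 + sqrt(23) + 2*M))
(G(-4) - 110)**2 = (1/(-8 + sqrt(23) + 2*(-4)) - 110)**2 = (1/(-8 + sqrt(23) - 8) - 110)**2 = (1/(-16 + sqrt(23)) - 110)**2 = (-110 + 1/(-16 + sqrt(23)))**2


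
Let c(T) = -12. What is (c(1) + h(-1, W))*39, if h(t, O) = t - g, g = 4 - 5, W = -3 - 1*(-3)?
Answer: -468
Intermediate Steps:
W = 0 (W = -3 + 3 = 0)
g = -1
h(t, O) = 1 + t (h(t, O) = t - 1*(-1) = t + 1 = 1 + t)
(c(1) + h(-1, W))*39 = (-12 + (1 - 1))*39 = (-12 + 0)*39 = -12*39 = -468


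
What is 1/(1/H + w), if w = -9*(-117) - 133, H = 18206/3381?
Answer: 18206/16752901 ≈ 0.0010867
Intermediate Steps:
H = 18206/3381 (H = 18206*(1/3381) = 18206/3381 ≈ 5.3848)
w = 920 (w = 1053 - 133 = 920)
1/(1/H + w) = 1/(1/(18206/3381) + 920) = 1/(3381/18206 + 920) = 1/(16752901/18206) = 18206/16752901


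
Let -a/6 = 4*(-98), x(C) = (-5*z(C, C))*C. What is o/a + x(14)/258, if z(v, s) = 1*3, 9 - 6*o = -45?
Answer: -27311/33712 ≈ -0.81013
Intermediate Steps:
o = 9 (o = 3/2 - ⅙*(-45) = 3/2 + 15/2 = 9)
z(v, s) = 3
x(C) = -15*C (x(C) = (-5*3)*C = -15*C)
a = 2352 (a = -24*(-98) = -6*(-392) = 2352)
o/a + x(14)/258 = 9/2352 - 15*14/258 = 9*(1/2352) - 210*1/258 = 3/784 - 35/43 = -27311/33712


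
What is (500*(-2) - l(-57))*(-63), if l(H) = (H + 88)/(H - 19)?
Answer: 4786047/76 ≈ 62974.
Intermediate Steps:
l(H) = (88 + H)/(-19 + H)
(500*(-2) - l(-57))*(-63) = (500*(-2) - (88 - 57)/(-19 - 57))*(-63) = (-1000 - 31/(-76))*(-63) = (-1000 - (-1)*31/76)*(-63) = (-1000 - 1*(-31/76))*(-63) = (-1000 + 31/76)*(-63) = -75969/76*(-63) = 4786047/76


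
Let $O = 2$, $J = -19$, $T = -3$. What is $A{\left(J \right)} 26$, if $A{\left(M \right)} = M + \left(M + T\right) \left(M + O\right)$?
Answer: $9230$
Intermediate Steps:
$A{\left(M \right)} = M + \left(-3 + M\right) \left(2 + M\right)$ ($A{\left(M \right)} = M + \left(M - 3\right) \left(M + 2\right) = M + \left(-3 + M\right) \left(2 + M\right)$)
$A{\left(J \right)} 26 = \left(-6 + \left(-19\right)^{2}\right) 26 = \left(-6 + 361\right) 26 = 355 \cdot 26 = 9230$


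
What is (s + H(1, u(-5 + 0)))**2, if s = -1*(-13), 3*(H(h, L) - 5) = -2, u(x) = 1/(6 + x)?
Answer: 2704/9 ≈ 300.44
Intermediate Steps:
H(h, L) = 13/3 (H(h, L) = 5 + (1/3)*(-2) = 5 - 2/3 = 13/3)
s = 13
(s + H(1, u(-5 + 0)))**2 = (13 + 13/3)**2 = (52/3)**2 = 2704/9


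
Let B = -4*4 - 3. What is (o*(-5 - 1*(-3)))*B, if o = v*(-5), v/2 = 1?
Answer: -380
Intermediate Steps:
v = 2 (v = 2*1 = 2)
B = -19 (B = -16 - 3 = -19)
o = -10 (o = 2*(-5) = -10)
(o*(-5 - 1*(-3)))*B = -10*(-5 - 1*(-3))*(-19) = -10*(-5 + 3)*(-19) = -10*(-2)*(-19) = 20*(-19) = -380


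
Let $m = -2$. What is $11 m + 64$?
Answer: $42$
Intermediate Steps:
$11 m + 64 = 11 \left(-2\right) + 64 = -22 + 64 = 42$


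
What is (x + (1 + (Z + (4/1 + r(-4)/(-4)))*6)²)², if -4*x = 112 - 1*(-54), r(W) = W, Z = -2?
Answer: 408321/4 ≈ 1.0208e+5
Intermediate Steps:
x = -83/2 (x = -(112 - 1*(-54))/4 = -(112 + 54)/4 = -¼*166 = -83/2 ≈ -41.500)
(x + (1 + (Z + (4/1 + r(-4)/(-4)))*6)²)² = (-83/2 + (1 + (-2 + (4/1 - 4/(-4)))*6)²)² = (-83/2 + (1 + (-2 + (4*1 - 4*(-¼)))*6)²)² = (-83/2 + (1 + (-2 + (4 + 1))*6)²)² = (-83/2 + (1 + (-2 + 5)*6)²)² = (-83/2 + (1 + 3*6)²)² = (-83/2 + (1 + 18)²)² = (-83/2 + 19²)² = (-83/2 + 361)² = (639/2)² = 408321/4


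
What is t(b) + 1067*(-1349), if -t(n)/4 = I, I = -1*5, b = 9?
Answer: -1439363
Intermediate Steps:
I = -5
t(n) = 20 (t(n) = -4*(-5) = 20)
t(b) + 1067*(-1349) = 20 + 1067*(-1349) = 20 - 1439383 = -1439363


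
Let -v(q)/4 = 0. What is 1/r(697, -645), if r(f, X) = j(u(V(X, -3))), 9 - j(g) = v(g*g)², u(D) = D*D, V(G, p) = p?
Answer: ⅑ ≈ 0.11111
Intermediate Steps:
v(q) = 0 (v(q) = -4*0 = 0)
u(D) = D²
j(g) = 9 (j(g) = 9 - 1*0² = 9 - 1*0 = 9 + 0 = 9)
r(f, X) = 9
1/r(697, -645) = 1/9 = ⅑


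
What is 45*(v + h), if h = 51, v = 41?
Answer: 4140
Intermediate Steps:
45*(v + h) = 45*(41 + 51) = 45*92 = 4140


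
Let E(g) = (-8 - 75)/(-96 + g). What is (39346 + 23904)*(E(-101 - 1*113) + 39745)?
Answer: 77930533725/31 ≈ 2.5139e+9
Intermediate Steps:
E(g) = -83/(-96 + g)
(39346 + 23904)*(E(-101 - 1*113) + 39745) = (39346 + 23904)*(-83/(-96 + (-101 - 1*113)) + 39745) = 63250*(-83/(-96 + (-101 - 113)) + 39745) = 63250*(-83/(-96 - 214) + 39745) = 63250*(-83/(-310) + 39745) = 63250*(-83*(-1/310) + 39745) = 63250*(83/310 + 39745) = 63250*(12321033/310) = 77930533725/31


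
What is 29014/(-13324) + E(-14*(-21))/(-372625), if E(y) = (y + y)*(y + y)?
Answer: -7709017403/2482427750 ≈ -3.1054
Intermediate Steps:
E(y) = 4*y² (E(y) = (2*y)*(2*y) = 4*y²)
29014/(-13324) + E(-14*(-21))/(-372625) = 29014/(-13324) + (4*(-14*(-21))²)/(-372625) = 29014*(-1/13324) + (4*294²)*(-1/372625) = -14507/6662 + (4*86436)*(-1/372625) = -14507/6662 + 345744*(-1/372625) = -14507/6662 - 345744/372625 = -7709017403/2482427750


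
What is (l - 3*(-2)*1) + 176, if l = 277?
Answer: 459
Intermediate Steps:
(l - 3*(-2)*1) + 176 = (277 - 3*(-2)*1) + 176 = (277 + 6*1) + 176 = (277 + 6) + 176 = 283 + 176 = 459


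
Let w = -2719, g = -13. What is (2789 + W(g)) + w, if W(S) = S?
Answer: 57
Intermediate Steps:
(2789 + W(g)) + w = (2789 - 13) - 2719 = 2776 - 2719 = 57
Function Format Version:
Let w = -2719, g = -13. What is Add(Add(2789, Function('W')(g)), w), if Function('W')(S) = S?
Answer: 57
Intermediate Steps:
Add(Add(2789, Function('W')(g)), w) = Add(Add(2789, -13), -2719) = Add(2776, -2719) = 57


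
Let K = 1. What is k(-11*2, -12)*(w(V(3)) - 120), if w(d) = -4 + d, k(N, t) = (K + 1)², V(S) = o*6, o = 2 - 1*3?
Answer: -520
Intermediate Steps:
o = -1 (o = 2 - 3 = -1)
V(S) = -6 (V(S) = -1*6 = -6)
k(N, t) = 4 (k(N, t) = (1 + 1)² = 2² = 4)
k(-11*2, -12)*(w(V(3)) - 120) = 4*((-4 - 6) - 120) = 4*(-10 - 120) = 4*(-130) = -520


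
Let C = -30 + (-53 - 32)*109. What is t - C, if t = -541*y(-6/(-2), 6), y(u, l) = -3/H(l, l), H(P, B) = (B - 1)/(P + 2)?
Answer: 59459/5 ≈ 11892.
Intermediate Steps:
H(P, B) = (-1 + B)/(2 + P)
y(u, l) = -3*(2 + l)/(-1 + l)
t = 12984/5 (t = -1623*(-2 - 1*6)/(-1 + 6) = -1623*(-2 - 6)/5 = -1623*(-8)/5 = -541*(-24/5) = 12984/5 ≈ 2596.8)
C = -9295 (C = -30 - 85*109 = -30 - 9265 = -9295)
t - C = 12984/5 - 1*(-9295) = 12984/5 + 9295 = 59459/5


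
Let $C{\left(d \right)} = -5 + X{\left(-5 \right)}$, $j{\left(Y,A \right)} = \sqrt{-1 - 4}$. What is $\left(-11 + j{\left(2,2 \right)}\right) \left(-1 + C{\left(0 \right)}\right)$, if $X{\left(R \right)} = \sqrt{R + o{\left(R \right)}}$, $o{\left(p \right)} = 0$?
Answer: $61 - 17 i \sqrt{5} \approx 61.0 - 38.013 i$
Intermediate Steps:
$j{\left(Y,A \right)} = i \sqrt{5}$ ($j{\left(Y,A \right)} = \sqrt{-5} = i \sqrt{5}$)
$X{\left(R \right)} = \sqrt{R}$ ($X{\left(R \right)} = \sqrt{R + 0} = \sqrt{R}$)
$C{\left(d \right)} = -5 + i \sqrt{5}$ ($C{\left(d \right)} = -5 + \sqrt{-5} = -5 + i \sqrt{5}$)
$\left(-11 + j{\left(2,2 \right)}\right) \left(-1 + C{\left(0 \right)}\right) = \left(-11 + i \sqrt{5}\right) \left(-1 - \left(5 - i \sqrt{5}\right)\right) = \left(-11 + i \sqrt{5}\right) \left(-6 + i \sqrt{5}\right)$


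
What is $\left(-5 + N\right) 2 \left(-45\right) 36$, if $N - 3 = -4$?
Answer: $19440$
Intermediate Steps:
$N = -1$ ($N = 3 - 4 = -1$)
$\left(-5 + N\right) 2 \left(-45\right) 36 = \left(-5 - 1\right) 2 \left(-45\right) 36 = \left(-6\right) 2 \left(-45\right) 36 = \left(-12\right) \left(-45\right) 36 = 540 \cdot 36 = 19440$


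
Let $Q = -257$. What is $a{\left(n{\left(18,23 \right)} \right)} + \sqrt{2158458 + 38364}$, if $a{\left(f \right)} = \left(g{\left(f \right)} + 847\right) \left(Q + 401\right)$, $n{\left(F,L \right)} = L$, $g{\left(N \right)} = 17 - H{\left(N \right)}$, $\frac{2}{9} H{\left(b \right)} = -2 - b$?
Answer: $140616 + \sqrt{2196822} \approx 1.421 \cdot 10^{5}$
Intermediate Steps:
$H{\left(b \right)} = -9 - \frac{9 b}{2}$ ($H{\left(b \right)} = \frac{9 \left(-2 - b\right)}{2} = -9 - \frac{9 b}{2}$)
$g{\left(N \right)} = 26 + \frac{9 N}{2}$ ($g{\left(N \right)} = 17 - \left(-9 - \frac{9 N}{2}\right) = 17 + \left(9 + \frac{9 N}{2}\right) = 26 + \frac{9 N}{2}$)
$a{\left(f \right)} = 125712 + 648 f$ ($a{\left(f \right)} = \left(\left(26 + \frac{9 f}{2}\right) + 847\right) \left(-257 + 401\right) = \left(873 + \frac{9 f}{2}\right) 144 = 125712 + 648 f$)
$a{\left(n{\left(18,23 \right)} \right)} + \sqrt{2158458 + 38364} = \left(125712 + 648 \cdot 23\right) + \sqrt{2158458 + 38364} = \left(125712 + 14904\right) + \sqrt{2196822} = 140616 + \sqrt{2196822}$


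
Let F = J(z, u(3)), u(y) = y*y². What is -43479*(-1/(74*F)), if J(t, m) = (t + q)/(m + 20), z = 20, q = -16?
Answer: 2043513/296 ≈ 6903.8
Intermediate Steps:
u(y) = y³
J(t, m) = (-16 + t)/(20 + m) (J(t, m) = (t - 16)/(m + 20) = (-16 + t)/(20 + m))
F = 4/47 (F = (-16 + 20)/(20 + 3³) = 4/(20 + 27) = 4/47 ≈ 0.085106)
-43479*(-1/(74*F)) = -43479/((-74*4/47)) = -43479/(-296/47) = -43479*(-47/296) = 2043513/296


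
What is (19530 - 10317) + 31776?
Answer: 40989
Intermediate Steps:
(19530 - 10317) + 31776 = 9213 + 31776 = 40989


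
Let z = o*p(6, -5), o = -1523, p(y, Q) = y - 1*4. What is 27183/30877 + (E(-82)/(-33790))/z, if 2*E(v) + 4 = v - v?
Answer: 1398896136233/1588997423090 ≈ 0.88036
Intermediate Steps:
p(y, Q) = -4 + y (p(y, Q) = y - 4 = -4 + y)
E(v) = -2 (E(v) = -2 + (v - v)/2 = -2 + (½)*0 = -2 + 0 = -2)
z = -3046 (z = -1523*(-4 + 6) = -1523*2 = -3046)
27183/30877 + (E(-82)/(-33790))/z = 27183/30877 - 2/(-33790)/(-3046) = 27183*(1/30877) - 2*(-1/33790)*(-1/3046) = 27183/30877 + (1/16895)*(-1/3046) = 27183/30877 - 1/51462170 = 1398896136233/1588997423090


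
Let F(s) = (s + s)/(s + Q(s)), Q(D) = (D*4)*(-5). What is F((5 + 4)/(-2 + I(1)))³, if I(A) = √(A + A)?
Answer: -8/6859 ≈ -0.0011664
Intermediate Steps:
Q(D) = -20*D (Q(D) = (4*D)*(-5) = -20*D)
I(A) = √2*√A (I(A) = √(2*A) = √2*√A)
F(s) = -2/19 (F(s) = (s + s)/(s - 20*s) = (2*s)/((-19*s)) = (2*s)*(-1/(19*s)) = -2/19)
F((5 + 4)/(-2 + I(1)))³ = (-2/19)³ = -8/6859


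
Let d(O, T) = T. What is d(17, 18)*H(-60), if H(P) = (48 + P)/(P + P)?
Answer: 9/5 ≈ 1.8000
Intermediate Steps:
H(P) = (48 + P)/(2*P) (H(P) = (48 + P)/((2*P)) = (48 + P)*(1/(2*P)) = (48 + P)/(2*P))
d(17, 18)*H(-60) = 18*((½)*(48 - 60)/(-60)) = 18*((½)*(-1/60)*(-12)) = 18*(⅒) = 9/5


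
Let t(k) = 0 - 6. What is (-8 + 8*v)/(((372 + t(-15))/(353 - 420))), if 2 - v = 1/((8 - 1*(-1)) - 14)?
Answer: -536/305 ≈ -1.7574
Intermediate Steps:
t(k) = -6
v = 11/5 (v = 2 - 1/((8 - 1*(-1)) - 14) = 2 - 1/((8 + 1) - 14) = 2 - 1/(9 - 14) = 2 - 1/(-5) = 2 - 1*(-⅕) = 2 + ⅕ = 11/5 ≈ 2.2000)
(-8 + 8*v)/(((372 + t(-15))/(353 - 420))) = (-8 + 8*(11/5))/(((372 - 6)/(353 - 420))) = (-8 + 88/5)/((366/(-67))) = 48/(5*((366*(-1/67)))) = 48/(5*(-366/67)) = (48/5)*(-67/366) = -536/305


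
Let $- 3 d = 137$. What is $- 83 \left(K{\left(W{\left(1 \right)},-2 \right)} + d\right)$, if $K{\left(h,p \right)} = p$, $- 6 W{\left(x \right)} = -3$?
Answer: $\frac{11869}{3} \approx 3956.3$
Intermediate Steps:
$W{\left(x \right)} = \frac{1}{2}$ ($W{\left(x \right)} = \left(- \frac{1}{6}\right) \left(-3\right) = \frac{1}{2}$)
$d = - \frac{137}{3}$ ($d = \left(- \frac{1}{3}\right) 137 = - \frac{137}{3} \approx -45.667$)
$- 83 \left(K{\left(W{\left(1 \right)},-2 \right)} + d\right) = - 83 \left(-2 - \frac{137}{3}\right) = \left(-83\right) \left(- \frac{143}{3}\right) = \frac{11869}{3}$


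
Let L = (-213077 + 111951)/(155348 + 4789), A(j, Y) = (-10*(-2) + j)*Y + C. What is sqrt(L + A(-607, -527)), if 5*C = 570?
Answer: sqrt(97972953977985)/17793 ≈ 556.29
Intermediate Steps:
C = 114 (C = (1/5)*570 = 114)
A(j, Y) = 114 + Y*(20 + j) (A(j, Y) = (-10*(-2) + j)*Y + 114 = (20 + j)*Y + 114 = Y*(20 + j) + 114 = 114 + Y*(20 + j))
L = -101126/160137 ≈ -0.63150
sqrt(L + A(-607, -527)) = sqrt(-101126/160137 + (114 + 20*(-527) - 527*(-607))) = sqrt(-101126/160137 + (114 - 10540 + 319889)) = sqrt(-101126/160137 + 309463) = sqrt(49556375305/160137) = sqrt(97972953977985)/17793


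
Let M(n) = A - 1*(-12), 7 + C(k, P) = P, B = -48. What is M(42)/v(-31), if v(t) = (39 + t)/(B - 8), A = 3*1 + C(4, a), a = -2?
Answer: -42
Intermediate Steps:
C(k, P) = -7 + P
A = -6 (A = 3*1 + (-7 - 2) = 3 - 9 = -6)
M(n) = 6 (M(n) = -6 - 1*(-12) = -6 + 12 = 6)
v(t) = -39/56 - t/56 (v(t) = (39 + t)/(-48 - 8) = (39 + t)/(-56) = (39 + t)*(-1/56) = -39/56 - t/56)
M(42)/v(-31) = 6/(-39/56 - 1/56*(-31)) = 6/(-39/56 + 31/56) = 6/(-⅐) = 6*(-7) = -42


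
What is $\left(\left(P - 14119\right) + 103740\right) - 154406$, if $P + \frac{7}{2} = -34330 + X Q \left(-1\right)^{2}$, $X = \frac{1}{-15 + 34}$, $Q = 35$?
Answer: $- \frac{3766433}{38} \approx -99117.0$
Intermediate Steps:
$X = \frac{1}{19} \approx 0.052632$
$P = - \frac{1304603}{38}$ ($P = - \frac{7}{2} - \left(34330 - \frac{1}{19} \cdot 35 \left(-1\right)^{2}\right) = - \frac{7}{2} + \left(-34330 + \frac{35}{19} \cdot 1\right) = - \frac{7}{2} + \left(-34330 + \frac{35}{19}\right) = - \frac{7}{2} - \frac{652235}{19} = - \frac{1304603}{38} \approx -34332.0$)
$\left(\left(P - 14119\right) + 103740\right) - 154406 = \left(\left(- \frac{1304603}{38} - 14119\right) + 103740\right) - 154406 = \left(- \frac{1841125}{38} + 103740\right) - 154406 = \frac{2100995}{38} - 154406 = - \frac{3766433}{38}$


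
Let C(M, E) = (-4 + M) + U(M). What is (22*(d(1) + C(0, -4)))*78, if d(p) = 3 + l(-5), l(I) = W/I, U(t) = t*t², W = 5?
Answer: -3432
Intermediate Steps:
U(t) = t³
l(I) = 5/I
C(M, E) = -4 + M + M³ (C(M, E) = (-4 + M) + M³ = -4 + M + M³)
d(p) = 2 (d(p) = 3 + 5/(-5) = 3 + 5*(-⅕) = 3 - 1 = 2)
(22*(d(1) + C(0, -4)))*78 = (22*(2 + (-4 + 0 + 0³)))*78 = (22*(2 + (-4 + 0 + 0)))*78 = (22*(2 - 4))*78 = (22*(-2))*78 = -44*78 = -3432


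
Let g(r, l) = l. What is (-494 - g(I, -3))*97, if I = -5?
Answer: -47627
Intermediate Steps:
(-494 - g(I, -3))*97 = (-494 - 1*(-3))*97 = (-494 + 3)*97 = -491*97 = -47627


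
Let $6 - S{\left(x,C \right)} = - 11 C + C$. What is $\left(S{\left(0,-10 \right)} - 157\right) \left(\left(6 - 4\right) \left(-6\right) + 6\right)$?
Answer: $1506$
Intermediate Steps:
$S{\left(x,C \right)} = 6 + 10 C$ ($S{\left(x,C \right)} = 6 - \left(- 11 C + C\right) = 6 - - 10 C = 6 + 10 C$)
$\left(S{\left(0,-10 \right)} - 157\right) \left(\left(6 - 4\right) \left(-6\right) + 6\right) = \left(\left(6 + 10 \left(-10\right)\right) - 157\right) \left(\left(6 - 4\right) \left(-6\right) + 6\right) = \left(\left(6 - 100\right) - 157\right) \left(2 \left(-6\right) + 6\right) = \left(-94 - 157\right) \left(-12 + 6\right) = \left(-251\right) \left(-6\right) = 1506$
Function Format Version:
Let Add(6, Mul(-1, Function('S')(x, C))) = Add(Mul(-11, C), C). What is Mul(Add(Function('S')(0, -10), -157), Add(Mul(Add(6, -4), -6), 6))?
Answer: 1506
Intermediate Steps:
Function('S')(x, C) = Add(6, Mul(10, C)) (Function('S')(x, C) = Add(6, Mul(-1, Add(Mul(-11, C), C))) = Add(6, Mul(-1, Mul(-10, C))) = Add(6, Mul(10, C)))
Mul(Add(Function('S')(0, -10), -157), Add(Mul(Add(6, -4), -6), 6)) = Mul(Add(Add(6, Mul(10, -10)), -157), Add(Mul(Add(6, -4), -6), 6)) = Mul(Add(Add(6, -100), -157), Add(Mul(2, -6), 6)) = Mul(Add(-94, -157), Add(-12, 6)) = Mul(-251, -6) = 1506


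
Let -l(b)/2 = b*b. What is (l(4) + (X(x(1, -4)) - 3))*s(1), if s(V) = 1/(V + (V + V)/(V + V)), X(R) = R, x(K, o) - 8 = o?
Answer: -31/2 ≈ -15.500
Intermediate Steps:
x(K, o) = 8 + o
s(V) = 1/(1 + V) (s(V) = 1/(V + (2*V)/((2*V))) = 1/(V + (2*V)*(1/(2*V))) = 1/(V + 1) = 1/(1 + V))
l(b) = -2*b² (l(b) = -2*b*b = -2*b²)
(l(4) + (X(x(1, -4)) - 3))*s(1) = (-2*4² + ((8 - 4) - 3))/(1 + 1) = (-2*16 + (4 - 3))/2 = (-32 + 1)*(½) = -31*½ = -31/2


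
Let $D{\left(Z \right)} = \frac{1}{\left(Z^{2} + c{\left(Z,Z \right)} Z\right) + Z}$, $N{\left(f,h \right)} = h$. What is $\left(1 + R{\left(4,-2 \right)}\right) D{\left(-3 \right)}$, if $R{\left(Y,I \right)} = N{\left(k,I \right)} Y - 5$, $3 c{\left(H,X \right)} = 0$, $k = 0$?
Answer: $-2$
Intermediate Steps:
$c{\left(H,X \right)} = 0$ ($c{\left(H,X \right)} = \frac{1}{3} \cdot 0 = 0$)
$D{\left(Z \right)} = \frac{1}{Z + Z^{2}}$ ($D{\left(Z \right)} = \frac{1}{\left(Z^{2} + 0 Z\right) + Z} = \frac{1}{\left(Z^{2} + 0\right) + Z} = \frac{1}{Z^{2} + Z} = \frac{1}{Z + Z^{2}}$)
$R{\left(Y,I \right)} = -5 + I Y$ ($R{\left(Y,I \right)} = I Y - 5 = -5 + I Y$)
$\left(1 + R{\left(4,-2 \right)}\right) D{\left(-3 \right)} = \left(1 - 13\right) \frac{1}{\left(-3\right) \left(1 - 3\right)} = \left(1 - 13\right) \left(- \frac{1}{3 \left(-2\right)}\right) = \left(1 - 13\right) \left(\left(- \frac{1}{3}\right) \left(- \frac{1}{2}\right)\right) = \left(-12\right) \frac{1}{6} = -2$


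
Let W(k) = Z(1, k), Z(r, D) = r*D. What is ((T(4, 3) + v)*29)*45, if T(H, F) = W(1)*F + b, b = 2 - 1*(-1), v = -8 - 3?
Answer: -6525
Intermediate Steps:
Z(r, D) = D*r
v = -11
b = 3 (b = 2 + 1 = 3)
W(k) = k (W(k) = k*1 = k)
T(H, F) = 3 + F (T(H, F) = 1*F + 3 = F + 3 = 3 + F)
((T(4, 3) + v)*29)*45 = (((3 + 3) - 11)*29)*45 = ((6 - 11)*29)*45 = -5*29*45 = -145*45 = -6525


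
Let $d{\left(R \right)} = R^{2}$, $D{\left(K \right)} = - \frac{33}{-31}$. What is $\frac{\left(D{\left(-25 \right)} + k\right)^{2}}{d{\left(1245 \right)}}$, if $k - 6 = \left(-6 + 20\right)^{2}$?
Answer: $\frac{1585081}{59582961} \approx 0.026603$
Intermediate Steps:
$k = 202$ ($k = 6 + \left(-6 + 20\right)^{2} = 6 + 14^{2} = 6 + 196 = 202$)
$D{\left(K \right)} = \frac{33}{31}$ ($D{\left(K \right)} = \left(-33\right) \left(- \frac{1}{31}\right) = \frac{33}{31}$)
$\frac{\left(D{\left(-25 \right)} + k\right)^{2}}{d{\left(1245 \right)}} = \frac{\left(\frac{33}{31} + 202\right)^{2}}{1245^{2}} = \frac{\left(\frac{6295}{31}\right)^{2}}{1550025} = \frac{39627025}{961} \cdot \frac{1}{1550025} = \frac{1585081}{59582961}$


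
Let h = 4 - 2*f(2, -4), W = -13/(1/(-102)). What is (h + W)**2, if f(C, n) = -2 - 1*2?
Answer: 1790244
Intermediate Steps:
f(C, n) = -4 (f(C, n) = -2 - 2 = -4)
W = 1326 (W = -13/(-1/102) = -13*(-102) = 1326)
h = 12 (h = 4 - 2*(-4) = 4 + 8 = 12)
(h + W)**2 = (12 + 1326)**2 = 1338**2 = 1790244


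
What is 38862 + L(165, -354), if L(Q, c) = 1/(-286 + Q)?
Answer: 4702301/121 ≈ 38862.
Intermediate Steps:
38862 + L(165, -354) = 38862 + 1/(-286 + 165) = 38862 + 1/(-121) = 38862 - 1/121 = 4702301/121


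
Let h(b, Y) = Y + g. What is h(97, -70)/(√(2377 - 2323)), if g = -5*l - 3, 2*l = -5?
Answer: -121*√6/36 ≈ -8.2330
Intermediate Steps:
l = -5/2 (l = (½)*(-5) = -5/2 ≈ -2.5000)
g = 19/2 (g = -5*(-5/2) - 3 = 25/2 - 3 = 19/2 ≈ 9.5000)
h(b, Y) = 19/2 + Y (h(b, Y) = Y + 19/2 = 19/2 + Y)
h(97, -70)/(√(2377 - 2323)) = (19/2 - 70)/(√(2377 - 2323)) = -121*√6/18/2 = -121*√6/36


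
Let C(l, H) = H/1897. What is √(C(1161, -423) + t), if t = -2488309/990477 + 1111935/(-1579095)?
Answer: 17*I*√13035139877051499838449/1046566722033 ≈ 1.8546*I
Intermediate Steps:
t = -37263869210/11585609469 (t = -2488309*1/990477 + 1111935*(-1/1579095) = -2488309/990477 - 74129/105273 = -37263869210/11585609469 ≈ -3.2164)
C(l, H) = H/1897 (C(l, H) = H*(1/1897) = H/1897)
√(C(1161, -423) + t) = √((1/1897)*(-423) - 37263869210/11585609469) = √(-423/1897 - 37263869210/11585609469) = √(-10798610385251/3139700166099) = 17*I*√13035139877051499838449/1046566722033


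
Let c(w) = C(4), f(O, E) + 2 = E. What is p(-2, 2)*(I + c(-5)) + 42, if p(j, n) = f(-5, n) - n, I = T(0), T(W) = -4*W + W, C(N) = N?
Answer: 34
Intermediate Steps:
f(O, E) = -2 + E
c(w) = 4
T(W) = -3*W
I = 0 (I = -3*0 = 0)
p(j, n) = -2 (p(j, n) = (-2 + n) - n = -2)
p(-2, 2)*(I + c(-5)) + 42 = -2*(0 + 4) + 42 = -2*4 + 42 = -8 + 42 = 34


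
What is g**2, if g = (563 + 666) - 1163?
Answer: 4356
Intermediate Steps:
g = 66 (g = 1229 - 1163 = 66)
g**2 = 66**2 = 4356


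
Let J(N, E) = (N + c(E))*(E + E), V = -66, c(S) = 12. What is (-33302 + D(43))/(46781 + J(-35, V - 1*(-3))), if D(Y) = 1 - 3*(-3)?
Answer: -4756/7097 ≈ -0.67014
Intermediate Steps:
D(Y) = 10 (D(Y) = 1 + 9 = 10)
J(N, E) = 2*E*(12 + N) (J(N, E) = (N + 12)*(E + E) = (12 + N)*(2*E) = 2*E*(12 + N))
(-33302 + D(43))/(46781 + J(-35, V - 1*(-3))) = (-33302 + 10)/(46781 + 2*(-66 - 1*(-3))*(12 - 35)) = -33292/(46781 + 2*(-66 + 3)*(-23)) = -33292/(46781 + 2*(-63)*(-23)) = -33292/(46781 + 2898) = -33292/49679 = -33292*1/49679 = -4756/7097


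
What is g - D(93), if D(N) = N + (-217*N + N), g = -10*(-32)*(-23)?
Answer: 12635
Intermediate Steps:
g = -7360 (g = 320*(-23) = -7360)
D(N) = -215*N (D(N) = N - 216*N = -215*N)
g - D(93) = -7360 - (-215)*93 = -7360 - 1*(-19995) = -7360 + 19995 = 12635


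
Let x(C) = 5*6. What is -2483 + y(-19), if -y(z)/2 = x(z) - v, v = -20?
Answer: -2583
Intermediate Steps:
x(C) = 30
y(z) = -100 (y(z) = -2*(30 - 1*(-20)) = -2*(30 + 20) = -2*50 = -100)
-2483 + y(-19) = -2483 - 100 = -2583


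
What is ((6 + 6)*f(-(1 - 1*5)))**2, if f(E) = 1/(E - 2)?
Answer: 36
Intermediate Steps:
f(E) = 1/(-2 + E)
((6 + 6)*f(-(1 - 1*5)))**2 = ((6 + 6)/(-2 - (1 - 1*5)))**2 = (12/(-2 - (1 - 5)))**2 = (12/(-2 - 1*(-4)))**2 = (12/(-2 + 4))**2 = (12/2)**2 = (12*(1/2))**2 = 6**2 = 36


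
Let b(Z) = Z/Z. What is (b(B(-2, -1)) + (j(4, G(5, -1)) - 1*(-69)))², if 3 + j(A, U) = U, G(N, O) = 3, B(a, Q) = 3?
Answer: 4900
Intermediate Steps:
b(Z) = 1
j(A, U) = -3 + U
(b(B(-2, -1)) + (j(4, G(5, -1)) - 1*(-69)))² = (1 + ((-3 + 3) - 1*(-69)))² = (1 + (0 + 69))² = (1 + 69)² = 70² = 4900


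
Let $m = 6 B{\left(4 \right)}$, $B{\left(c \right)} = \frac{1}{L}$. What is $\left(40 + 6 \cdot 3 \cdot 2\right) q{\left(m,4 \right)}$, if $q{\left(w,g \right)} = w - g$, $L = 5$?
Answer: $- \frac{1064}{5} \approx -212.8$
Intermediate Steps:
$B{\left(c \right)} = \frac{1}{5}$
$m = \frac{6}{5}$ ($m = 6 \cdot \frac{1}{5} = \frac{6}{5} \approx 1.2$)
$\left(40 + 6 \cdot 3 \cdot 2\right) q{\left(m,4 \right)} = \left(40 + 6 \cdot 3 \cdot 2\right) \left(\frac{6}{5} - 4\right) = \left(40 + 18 \cdot 2\right) \left(\frac{6}{5} - 4\right) = \left(40 + 36\right) \left(- \frac{14}{5}\right) = 76 \left(- \frac{14}{5}\right) = - \frac{1064}{5}$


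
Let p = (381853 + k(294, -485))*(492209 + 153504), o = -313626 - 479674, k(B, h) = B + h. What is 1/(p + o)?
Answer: 1/246443321706 ≈ 4.0577e-12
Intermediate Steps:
o = -793300
p = 246444115006 (p = (381853 + (294 - 485))*(492209 + 153504) = (381853 - 191)*645713 = 381662*645713 = 246444115006)
1/(p + o) = 1/(246444115006 - 793300) = 1/246443321706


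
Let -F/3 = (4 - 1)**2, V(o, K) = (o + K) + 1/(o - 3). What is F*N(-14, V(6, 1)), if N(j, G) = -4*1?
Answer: 108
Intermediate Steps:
V(o, K) = K + o + 1/(-3 + o) (V(o, K) = (K + o) + 1/(-3 + o) = K + o + 1/(-3 + o))
N(j, G) = -4
F = -27 (F = -3*(4 - 1)**2 = -3*3**2 = -3*9 = -27)
F*N(-14, V(6, 1)) = -27*(-4) = 108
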